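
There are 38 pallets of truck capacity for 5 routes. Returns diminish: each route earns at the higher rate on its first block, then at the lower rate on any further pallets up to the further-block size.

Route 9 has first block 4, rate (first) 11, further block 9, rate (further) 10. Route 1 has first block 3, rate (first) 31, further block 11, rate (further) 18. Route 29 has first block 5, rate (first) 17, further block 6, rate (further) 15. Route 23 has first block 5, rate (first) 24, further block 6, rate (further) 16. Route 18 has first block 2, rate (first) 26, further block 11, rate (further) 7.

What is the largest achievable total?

Order all 10 blocks by rate: Route 1/T1 31 > Route 18/T1 26 > Route 23/T1 24 > Route 1/T2 18 > Route 29/T1 17 > Route 23/T2 16 > Route 29/T2 15 > Route 9/T1 11 > Route 9/T2 10 > Route 18/T2 7.
Fill Route 1 T1 block (3 at 31) ; 35 left.
Fill Route 18 T1 block (2 at 26) ; 33 left.
Route 23 T1 at 24: fill all 5 ; 28 left.
Route 1 T2 at 18: fill all 11 ; 17 left.
Fill Route 29 T1 block (5 at 17) ; 12 left.
Route 23 T2 at 16: fill all 6 ; 6 left.
Route 29/T2 (15): +6 ; 0 left.
Total = 31×3 + 26×2 + 24×5 + 18×11 + 17×5 + 16×6 + 15×6 = 734.

734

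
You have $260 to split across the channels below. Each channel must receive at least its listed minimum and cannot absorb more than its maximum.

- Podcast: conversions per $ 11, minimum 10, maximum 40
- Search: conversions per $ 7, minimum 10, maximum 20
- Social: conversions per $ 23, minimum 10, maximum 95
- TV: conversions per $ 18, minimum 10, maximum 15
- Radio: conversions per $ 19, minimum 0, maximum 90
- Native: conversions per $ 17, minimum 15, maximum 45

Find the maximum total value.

Meeting every minimum uses 10+10+10+10+0+15 = 55 $, leaving 205.
Rank by conversions per $: Social 23 > Radio 19 > TV 18 > Native 17 > Podcast 11 > Search 7.
Social: +85 to 95 (cap) — 120 left.
Radio: +90 to 90 (cap) — 30 left.
TV takes 5 more to reach its cap of 15 — 25 left.
Native has room for 30 more but only 25 remain, so it gets 40.
Total = 11×10 + 7×10 + 23×95 + 18×15 + 19×90 + 17×40 = 5025.

5025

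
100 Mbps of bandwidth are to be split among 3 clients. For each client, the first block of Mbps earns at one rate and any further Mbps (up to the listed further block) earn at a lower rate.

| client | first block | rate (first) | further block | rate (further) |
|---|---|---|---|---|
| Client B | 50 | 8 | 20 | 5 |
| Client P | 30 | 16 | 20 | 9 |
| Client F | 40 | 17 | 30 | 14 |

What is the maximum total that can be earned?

1580

Treat each block as its own option and order by rate: Client F/T1 17 > Client P/T1 16 > Client F/T2 14 > Client P/T2 9 > Client B/T1 8 > Client B/T2 5.
Fill Client F T1 block (40 at 17) — 60 left.
Fill Client P T1 block (30 at 16) — 30 left.
Client F/T2 (14): +30 — 0 left.
Total = 17×40 + 16×30 + 14×30 = 1580.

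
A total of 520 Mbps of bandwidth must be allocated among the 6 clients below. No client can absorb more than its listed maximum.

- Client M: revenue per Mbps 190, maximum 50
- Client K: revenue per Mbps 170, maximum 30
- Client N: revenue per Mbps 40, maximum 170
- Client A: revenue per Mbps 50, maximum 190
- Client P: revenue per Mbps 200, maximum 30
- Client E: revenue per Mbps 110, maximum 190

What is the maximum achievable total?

52200

Order the clients by revenue per Mbps: Client P 200 > Client M 190 > Client K 170 > Client E 110 > Client A 50 > Client N 40.
Give Client P 30 to hit its cap of 30 ; 490 left.
Client M: +50 to 50 (cap) ; 440 left.
Give Client K 30 to hit its cap of 30 ; 410 left.
Client E takes 190 to reach its cap of 190 ; 220 left.
Client A takes 190 to reach its cap of 190 ; 30 left.
Client N: +30 (room for 170) → 30. Pool exhausted.
Total = 190×50 + 170×30 + 40×30 + 50×190 + 200×30 + 110×190 = 52200.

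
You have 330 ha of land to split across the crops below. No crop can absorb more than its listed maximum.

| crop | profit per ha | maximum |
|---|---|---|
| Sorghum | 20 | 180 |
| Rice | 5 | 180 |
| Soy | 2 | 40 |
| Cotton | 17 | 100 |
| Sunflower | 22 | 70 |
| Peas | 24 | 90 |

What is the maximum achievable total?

Order the crops by profit per ha: Peas 24 > Sunflower 22 > Sorghum 20 > Cotton 17 > Rice 5 > Soy 2.
Peas takes 90 to reach its cap of 90 — 240 left.
Give Sunflower 70 to hit its cap of 70 — 170 left.
Sorghum has room for 180 but only 170 remain, so it gets 170.
Total = 20×170 + 22×70 + 24×90 = 7100.

7100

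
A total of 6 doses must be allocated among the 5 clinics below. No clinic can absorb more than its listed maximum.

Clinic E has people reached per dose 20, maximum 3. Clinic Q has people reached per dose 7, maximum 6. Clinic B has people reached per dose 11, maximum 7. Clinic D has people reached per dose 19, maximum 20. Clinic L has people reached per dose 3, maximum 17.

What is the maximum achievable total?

Rank by people reached per dose: Clinic E 20 > Clinic D 19 > Clinic B 11 > Clinic Q 7 > Clinic L 3.
Clinic E takes 3 to reach its cap of 3 — 3 left.
Clinic D has room for 20 but only 3 remain, so it gets 3.
Total = 20×3 + 19×3 = 117.

117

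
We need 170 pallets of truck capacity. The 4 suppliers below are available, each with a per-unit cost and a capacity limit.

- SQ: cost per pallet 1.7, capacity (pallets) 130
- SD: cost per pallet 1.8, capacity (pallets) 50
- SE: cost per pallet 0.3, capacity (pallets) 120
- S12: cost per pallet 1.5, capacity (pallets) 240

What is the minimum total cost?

Cheapest first:
Take 120 from SE at 0.3 ; need 50 more.
S12 at 1.5: take 50 of its 240 ; requirement met.
SQ, SD: unused.
Cost = 120×0.3 + 50×1.5 = 111.

111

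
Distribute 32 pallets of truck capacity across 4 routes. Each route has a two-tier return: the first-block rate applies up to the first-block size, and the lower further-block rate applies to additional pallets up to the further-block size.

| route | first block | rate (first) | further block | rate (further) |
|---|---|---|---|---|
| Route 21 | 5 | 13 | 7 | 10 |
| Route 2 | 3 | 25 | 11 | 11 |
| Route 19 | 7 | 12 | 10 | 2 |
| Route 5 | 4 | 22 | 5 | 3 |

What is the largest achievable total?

Order all 8 blocks by rate: Route 2/first 25 > Route 5/first 22 > Route 21/first 13 > Route 19/first 12 > Route 2/second 11 > Route 21/second 10 > Route 5/second 3 > Route 19/second 2.
Fill Route 2 first block (3 at 25) — 29 left.
Route 5/first (22): +4 — 25 left.
Route 21/first (13): +5 — 20 left.
Fill Route 19 first block (7 at 12) — 13 left.
Fill Route 2 second block (11 at 11) — 2 left.
2 remain; put them into Route 21 second at 10.
Total = 25×3 + 22×4 + 13×5 + 12×7 + 11×11 + 10×2 = 453.

453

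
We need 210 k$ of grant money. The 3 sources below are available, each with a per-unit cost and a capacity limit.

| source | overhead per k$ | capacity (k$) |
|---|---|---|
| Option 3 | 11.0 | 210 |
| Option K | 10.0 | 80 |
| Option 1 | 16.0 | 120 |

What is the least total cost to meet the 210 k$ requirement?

2230

Use sources in increasing cost order.
Take 80 from Option K at 10.0 → need 130 more.
Option 3 (11.0): take the remaining 130 → done.
Option 1: unused.
Cost = 80×10.0 + 130×11.0 = 2230.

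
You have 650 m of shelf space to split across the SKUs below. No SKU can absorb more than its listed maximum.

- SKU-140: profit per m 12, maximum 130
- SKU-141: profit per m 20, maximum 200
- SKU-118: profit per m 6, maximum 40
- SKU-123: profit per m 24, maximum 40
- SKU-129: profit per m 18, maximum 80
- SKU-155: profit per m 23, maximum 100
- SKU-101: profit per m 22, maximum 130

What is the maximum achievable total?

Highest profit per m first: SKU-123 24 > SKU-155 23 > SKU-101 22 > SKU-141 20 > SKU-129 18 > SKU-140 12 > SKU-118 6.
SKU-123: +40 to 40 (cap) → 610 left.
SKU-155 takes 100 to reach its cap of 100 → 510 left.
Give SKU-101 130 to hit its cap of 130 → 380 left.
SKU-141 takes 200 to reach its cap of 200 → 180 left.
SKU-129: +80 to 80 (cap) → 100 left.
SKU-140: +100 (room for 130) → 100. Pool exhausted.
Total = 12×100 + 20×200 + 24×40 + 18×80 + 23×100 + 22×130 = 12760.

12760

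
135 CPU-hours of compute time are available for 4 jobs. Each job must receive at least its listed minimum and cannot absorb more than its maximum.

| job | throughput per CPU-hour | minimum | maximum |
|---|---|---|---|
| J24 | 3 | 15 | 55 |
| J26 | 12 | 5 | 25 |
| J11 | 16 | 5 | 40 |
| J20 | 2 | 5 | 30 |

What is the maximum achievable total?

Meeting every minimum uses 15+5+5+5 = 30 CPU-hours, leaving 105.
Order the jobs by throughput per CPU-hour: J11 16 > J26 12 > J24 3 > J20 2.
Give J11 35 more to hit its cap of 40 ; 70 left.
Give J26 20 more to hit its cap of 25 ; 50 left.
J24: +40 to 55 (cap) ; 10 left.
J20 has room for 25 more but only 10 remain, so it gets 15.
Total = 3×55 + 12×25 + 16×40 + 2×15 = 1135.

1135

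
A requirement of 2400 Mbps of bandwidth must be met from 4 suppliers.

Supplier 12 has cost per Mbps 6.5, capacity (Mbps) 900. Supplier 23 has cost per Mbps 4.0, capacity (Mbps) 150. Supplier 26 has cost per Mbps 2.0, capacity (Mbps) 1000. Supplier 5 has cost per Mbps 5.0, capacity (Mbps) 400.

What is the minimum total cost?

Fill from the cheapest supplier first.
Supplier 26 (2.0): use full 1000 — 1400 Mbps to go.
Supplier 23 (4.0): use full 150 — 1250 Mbps to go.
Take 400 from Supplier 5 at 5.0 — need 850 more.
Take 850 from Supplier 12 at 6.5 to finish.
Cost = 1000×2.0 + 150×4.0 + 400×5.0 + 850×6.5 = 10125.

10125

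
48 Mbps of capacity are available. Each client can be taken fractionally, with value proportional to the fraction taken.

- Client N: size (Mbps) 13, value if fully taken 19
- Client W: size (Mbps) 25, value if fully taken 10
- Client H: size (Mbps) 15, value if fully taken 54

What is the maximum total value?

81

Sort by value density: Client H 54/15≈3.6, Client N 19/13≈1.46, Client W 10/25≈0.4.
All 15 Mbps of Client H fit (value 54) ; 33 remain.
Take all of Client N (13 Mbps, value 19) ; 20 Mbps left.
20 Mbps left: a 20/25 share of Client W gives 10×20/25 = 8.
Total value = 81.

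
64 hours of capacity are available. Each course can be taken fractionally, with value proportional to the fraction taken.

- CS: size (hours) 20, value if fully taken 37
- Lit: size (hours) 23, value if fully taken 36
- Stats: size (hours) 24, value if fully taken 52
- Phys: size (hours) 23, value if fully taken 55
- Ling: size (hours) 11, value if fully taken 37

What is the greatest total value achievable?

155.1

Rank by value-to-size ratio: Ling 37/11≈3.36, Phys 55/23≈2.39, Stats 52/24≈2.17, CS 37/20≈1.85, Lit 36/23≈1.57.
All 11 hours of Ling fit (value 37) ; 53 remain.
Take all of Phys (23 hours, value 55) ; 30 hours left.
Stats: take in full, 24 hours for value 52 ; 6 left.
6 hours left: a 6/20 share of CS gives 37×6/20 = 11.1.
Total value = 155.1.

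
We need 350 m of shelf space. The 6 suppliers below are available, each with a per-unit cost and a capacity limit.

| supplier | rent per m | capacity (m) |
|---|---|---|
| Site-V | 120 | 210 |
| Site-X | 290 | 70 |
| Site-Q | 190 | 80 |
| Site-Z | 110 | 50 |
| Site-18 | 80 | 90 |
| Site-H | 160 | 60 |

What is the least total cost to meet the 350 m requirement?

37900

Use suppliers in increasing cost order.
Site-18 (80): use full 90 — 260 m to go.
Site-Z at 110: take all 50 m — 210 still needed.
Site-V at 120: take all 210 m — 0 still needed.
Site-H, Site-Q, Site-X: unused.
Cost = 90×80 + 50×110 + 210×120 = 37900.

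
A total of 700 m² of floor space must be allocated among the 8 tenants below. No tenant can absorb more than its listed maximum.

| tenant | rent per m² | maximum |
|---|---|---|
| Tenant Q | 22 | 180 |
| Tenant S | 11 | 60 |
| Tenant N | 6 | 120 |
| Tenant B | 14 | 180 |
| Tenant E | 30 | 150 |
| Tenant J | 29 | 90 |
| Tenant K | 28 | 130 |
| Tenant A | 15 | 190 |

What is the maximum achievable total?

Rank by rent per m²: Tenant E 30 > Tenant J 29 > Tenant K 28 > Tenant Q 22 > Tenant A 15 > Tenant B 14 > Tenant S 11 > Tenant N 6.
Tenant E: +150 to 150 (cap) → 550 left.
Give Tenant J 90 to hit its cap of 90 → 460 left.
Give Tenant K 130 to hit its cap of 130 → 330 left.
Tenant Q: +180 to 180 (cap) → 150 left.
Tenant A: +150 (room for 190) → 150. Pool exhausted.
Total = 22×180 + 30×150 + 29×90 + 28×130 + 15×150 = 16960.

16960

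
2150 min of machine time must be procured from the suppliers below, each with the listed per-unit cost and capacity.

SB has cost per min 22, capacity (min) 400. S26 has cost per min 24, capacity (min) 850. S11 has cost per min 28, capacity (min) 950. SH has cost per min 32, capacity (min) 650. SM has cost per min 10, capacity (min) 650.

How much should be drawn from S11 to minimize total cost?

Cheapest first:
Take 650 from SM at 10 — need 1500 more.
SB at 22: take all 400 min — 1100 still needed.
Take 850 from S26 at 24 — need 250 more.
Take 250 from S11 at 28 to finish.
SH: unused.

250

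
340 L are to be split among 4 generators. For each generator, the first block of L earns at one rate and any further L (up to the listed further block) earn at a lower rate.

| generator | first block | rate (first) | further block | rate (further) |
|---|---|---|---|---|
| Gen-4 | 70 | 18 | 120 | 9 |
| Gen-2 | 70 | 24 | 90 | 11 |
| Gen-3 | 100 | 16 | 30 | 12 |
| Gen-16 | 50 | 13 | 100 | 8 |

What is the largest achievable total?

Order all 8 blocks by rate: Gen-2/T1 24 > Gen-4/T1 18 > Gen-3/T1 16 > Gen-16/T1 13 > Gen-3/T2 12 > Gen-2/T2 11 > Gen-4/T2 9 > Gen-16/T2 8.
Gen-2 T1 at 24: fill all 70 — 270 left.
Fill Gen-4 T1 block (70 at 18) — 200 left.
Gen-3 T1 at 16: fill all 100 — 100 left.
Fill Gen-16 T1 block (50 at 13) — 50 left.
Gen-3 T2 at 12: fill all 30 — 20 left.
Gen-2 T2 at 11: only 20 left, fill 20.
Total = 24×70 + 18×70 + 16×100 + 13×50 + 12×30 + 11×20 = 5770.

5770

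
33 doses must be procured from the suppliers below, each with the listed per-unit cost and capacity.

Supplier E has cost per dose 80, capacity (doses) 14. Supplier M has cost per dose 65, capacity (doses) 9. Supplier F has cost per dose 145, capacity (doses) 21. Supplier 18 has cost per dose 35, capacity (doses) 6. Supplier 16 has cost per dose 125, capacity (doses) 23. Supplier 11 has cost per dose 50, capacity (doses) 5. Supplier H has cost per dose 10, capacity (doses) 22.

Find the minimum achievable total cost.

Use suppliers in increasing cost order.
Take 22 from Supplier H at 10 → need 11 more.
Supplier 18 at 35: take all 6 doses → 5 still needed.
Take 5 from Supplier 11 at 50 → need 0 more.
Supplier M, Supplier E, Supplier 16, Supplier F: unused.
Cost = 22×10 + 6×35 + 5×50 = 680.

680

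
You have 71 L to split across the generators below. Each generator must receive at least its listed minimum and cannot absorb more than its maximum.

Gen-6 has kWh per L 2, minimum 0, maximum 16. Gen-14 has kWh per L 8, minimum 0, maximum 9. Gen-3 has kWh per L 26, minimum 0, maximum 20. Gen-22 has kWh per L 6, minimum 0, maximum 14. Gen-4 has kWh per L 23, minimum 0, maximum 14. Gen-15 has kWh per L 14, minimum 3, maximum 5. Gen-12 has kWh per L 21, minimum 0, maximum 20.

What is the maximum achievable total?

1422

Meeting every minimum uses 0+0+0+0+0+3+0 = 3 L, leaving 68.
Order the generators by kWh per L: Gen-3 26 > Gen-4 23 > Gen-12 21 > Gen-15 14 > Gen-14 8 > Gen-22 6 > Gen-6 2.
Gen-3: +20 to 20 (cap) ; 48 left.
Gen-4 takes 14 more to reach its cap of 14 ; 34 left.
Give Gen-12 20 more to hit its cap of 20 ; 14 left.
Gen-15 takes 2 more to reach its cap of 5 ; 12 left.
Give Gen-14 9 more to hit its cap of 9 ; 3 left.
Only 3 left; Gen-22 takes them to reach 3.
Total = 8×9 + 26×20 + 6×3 + 23×14 + 14×5 + 21×20 = 1422.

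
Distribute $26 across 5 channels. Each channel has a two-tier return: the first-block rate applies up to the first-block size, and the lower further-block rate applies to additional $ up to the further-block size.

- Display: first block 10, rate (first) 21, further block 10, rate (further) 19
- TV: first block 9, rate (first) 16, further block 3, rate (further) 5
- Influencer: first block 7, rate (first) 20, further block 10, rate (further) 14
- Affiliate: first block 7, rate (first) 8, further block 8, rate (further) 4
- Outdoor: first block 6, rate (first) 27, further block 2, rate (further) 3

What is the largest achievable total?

Treat each block as its own option and order by rate: Outdoor/T1 27 > Display/T1 21 > Influencer/T1 20 > Display/T2 19 > TV/T1 16 > Influencer/T2 14 > Affiliate/T1 8 > TV/T2 5 > Affiliate/T2 4 > Outdoor/T2 3.
Outdoor T1 at 27: fill all 6 ; 20 left.
Display T1 at 21: fill all 10 ; 10 left.
Influencer T1 at 20: fill all 7 ; 3 left.
Display T2 at 19: only 3 left, fill 3.
Total = 27×6 + 21×10 + 20×7 + 19×3 = 569.

569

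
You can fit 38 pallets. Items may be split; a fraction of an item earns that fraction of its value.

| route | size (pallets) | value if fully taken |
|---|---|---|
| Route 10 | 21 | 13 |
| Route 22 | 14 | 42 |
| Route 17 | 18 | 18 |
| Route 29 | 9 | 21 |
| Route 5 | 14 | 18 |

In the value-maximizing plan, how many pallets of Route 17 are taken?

Sort by value density: Route 22 42/14≈3, Route 29 21/9≈2.33, Route 5 18/14≈1.29, Route 17 18/18≈1, Route 10 13/21≈0.619.
Take all of Route 22 (14 pallets, value 42) → 24 pallets left.
All 9 pallets of Route 29 fit (value 21) → 15 remain.
All 14 pallets of Route 5 fit (value 18) → 1 remain.
1 pallets left: a 1/18 share of Route 17 gives 18×1/18 = 1.

1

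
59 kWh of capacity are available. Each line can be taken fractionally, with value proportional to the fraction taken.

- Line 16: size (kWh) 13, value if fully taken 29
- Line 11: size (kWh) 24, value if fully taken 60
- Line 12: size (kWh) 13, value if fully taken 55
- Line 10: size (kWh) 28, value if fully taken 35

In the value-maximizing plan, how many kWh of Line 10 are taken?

9

Sort by value density: Line 12 55/13≈4.23, Line 11 60/24≈2.5, Line 16 29/13≈2.23, Line 10 35/28≈1.25.
All 13 kWh of Line 12 fit (value 55) → 46 remain.
All 24 kWh of Line 11 fit (value 60) → 22 remain.
Take all of Line 16 (13 kWh, value 29) → 9 kWh left.
9 kWh left: a 9/28 share of Line 10 gives 35×9/28 = 11.25.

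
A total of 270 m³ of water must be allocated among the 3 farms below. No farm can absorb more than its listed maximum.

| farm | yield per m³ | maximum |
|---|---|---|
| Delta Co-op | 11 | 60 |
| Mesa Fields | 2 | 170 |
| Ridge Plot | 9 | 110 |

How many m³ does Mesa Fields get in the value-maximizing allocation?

Highest yield per m³ first: Delta Co-op 11 > Ridge Plot 9 > Mesa Fields 2.
Delta Co-op: +60 to 60 (cap) ; 210 left.
Ridge Plot: +110 to 110 (cap) ; 100 left.
Mesa Fields: +100 (room for 170) → 100. Pool exhausted.

100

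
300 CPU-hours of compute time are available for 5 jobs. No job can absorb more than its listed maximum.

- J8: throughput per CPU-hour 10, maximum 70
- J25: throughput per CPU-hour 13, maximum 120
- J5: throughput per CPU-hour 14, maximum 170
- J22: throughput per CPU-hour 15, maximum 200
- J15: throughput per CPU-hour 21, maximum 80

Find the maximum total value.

4960

Highest throughput per CPU-hour first: J15 21 > J22 15 > J5 14 > J25 13 > J8 10.
Give J15 80 to hit its cap of 80 — 220 left.
Give J22 200 to hit its cap of 200 — 20 left.
J5: +20 (room for 170) → 20. Pool exhausted.
Total = 14×20 + 15×200 + 21×80 = 4960.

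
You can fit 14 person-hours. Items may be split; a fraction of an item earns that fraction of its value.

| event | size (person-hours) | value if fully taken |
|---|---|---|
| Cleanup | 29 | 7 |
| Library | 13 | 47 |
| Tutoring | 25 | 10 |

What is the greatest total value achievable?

Sort by value density: Library 47/13≈3.62, Tutoring 10/25≈0.4, Cleanup 7/29≈0.241.
Library: take in full, 13 person-hours for value 47 ; 1 left.
Only 1 person-hours remain; take 1/25 of Tutoring for value 10×1/25 = 0.4.
Total value = 47.4.

47.4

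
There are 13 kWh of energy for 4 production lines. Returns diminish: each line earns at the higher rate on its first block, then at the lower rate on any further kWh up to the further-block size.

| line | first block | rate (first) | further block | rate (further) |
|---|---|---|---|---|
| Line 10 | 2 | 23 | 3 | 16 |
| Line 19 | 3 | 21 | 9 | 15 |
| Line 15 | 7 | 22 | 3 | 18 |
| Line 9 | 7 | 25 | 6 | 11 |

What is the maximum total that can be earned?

Rank every tier by rate: Line 9/tier1 25 > Line 10/tier1 23 > Line 15/tier1 22 > Line 19/tier1 21 > Line 15/tier2 18 > Line 10/tier2 16 > Line 19/tier2 15 > Line 9/tier2 11.
Fill Line 9 tier1 block (7 at 25) → 6 left.
Line 10/tier1 (23): +2 → 4 left.
4 remain; put them into Line 15 tier1 at 22.
Total = 25×7 + 23×2 + 22×4 = 309.

309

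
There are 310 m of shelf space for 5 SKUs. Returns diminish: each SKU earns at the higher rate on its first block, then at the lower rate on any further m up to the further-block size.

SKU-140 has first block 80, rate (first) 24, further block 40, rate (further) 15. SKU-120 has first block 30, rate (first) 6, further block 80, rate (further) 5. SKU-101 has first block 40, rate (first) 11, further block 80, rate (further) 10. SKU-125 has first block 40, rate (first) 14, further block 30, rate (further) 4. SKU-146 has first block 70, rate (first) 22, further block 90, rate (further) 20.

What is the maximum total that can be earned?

6280

Treat each block as its own option and order by rate: SKU-140/tier1 24 > SKU-146/tier1 22 > SKU-146/tier2 20 > SKU-140/tier2 15 > SKU-125/tier1 14 > SKU-101/tier1 11 > SKU-101/tier2 10 > SKU-120/tier1 6 > SKU-120/tier2 5 > SKU-125/tier2 4.
SKU-140/tier1 (24): +80 — 230 left.
Fill SKU-146 tier1 block (70 at 22) — 160 left.
Fill SKU-146 tier2 block (90 at 20) — 70 left.
SKU-140/tier2 (15): +40 — 30 left.
SKU-125 tier1 at 14: only 30 left, fill 30.
Total = 24×80 + 22×70 + 20×90 + 15×40 + 14×30 = 6280.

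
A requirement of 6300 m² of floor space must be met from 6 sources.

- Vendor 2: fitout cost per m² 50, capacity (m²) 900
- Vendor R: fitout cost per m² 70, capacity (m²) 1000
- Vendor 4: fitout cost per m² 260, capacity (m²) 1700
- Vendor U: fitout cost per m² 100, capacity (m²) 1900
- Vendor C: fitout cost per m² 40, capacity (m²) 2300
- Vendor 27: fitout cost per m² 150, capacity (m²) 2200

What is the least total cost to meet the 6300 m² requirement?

427000

Use sources in increasing cost order.
Take 2300 from Vendor C at 40 — need 4000 more.
Take 900 from Vendor 2 at 50 — need 3100 more.
Vendor R at 70: take all 1000 m² — 2100 still needed.
Vendor U at 100: take all 1900 m² — 200 still needed.
Take 200 from Vendor 27 at 150 to finish.
Vendor 4: unused.
Cost = 2300×40 + 900×50 + 1000×70 + 1900×100 + 200×150 = 427000.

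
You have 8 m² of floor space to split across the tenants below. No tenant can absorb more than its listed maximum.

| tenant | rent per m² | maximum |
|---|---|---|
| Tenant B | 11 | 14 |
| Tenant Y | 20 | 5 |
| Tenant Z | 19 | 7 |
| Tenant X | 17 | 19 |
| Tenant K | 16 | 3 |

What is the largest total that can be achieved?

157

Rank by rent per m²: Tenant Y 20 > Tenant Z 19 > Tenant X 17 > Tenant K 16 > Tenant B 11.
Tenant Y: +5 to 5 (cap) ; 3 left.
Only 3 left; Tenant Z takes them to reach 3.
Total = 20×5 + 19×3 = 157.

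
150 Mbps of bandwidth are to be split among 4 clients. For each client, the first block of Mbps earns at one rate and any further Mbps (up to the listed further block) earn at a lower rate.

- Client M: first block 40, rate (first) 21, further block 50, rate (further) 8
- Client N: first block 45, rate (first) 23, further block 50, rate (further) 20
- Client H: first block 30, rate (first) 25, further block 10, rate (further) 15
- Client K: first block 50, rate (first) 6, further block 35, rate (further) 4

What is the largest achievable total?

3325

Treat each block as its own option and order by rate: Client H/T1 25 > Client N/T1 23 > Client M/T1 21 > Client N/T2 20 > Client H/T2 15 > Client M/T2 8 > Client K/T1 6 > Client K/T2 4.
Fill Client H T1 block (30 at 25) ; 120 left.
Client N T1 at 23: fill all 45 ; 75 left.
Client M T1 at 21: fill all 40 ; 35 left.
Client N/T2: +35 of 50 at 20; pool empty.
Total = 25×30 + 23×45 + 21×40 + 20×35 = 3325.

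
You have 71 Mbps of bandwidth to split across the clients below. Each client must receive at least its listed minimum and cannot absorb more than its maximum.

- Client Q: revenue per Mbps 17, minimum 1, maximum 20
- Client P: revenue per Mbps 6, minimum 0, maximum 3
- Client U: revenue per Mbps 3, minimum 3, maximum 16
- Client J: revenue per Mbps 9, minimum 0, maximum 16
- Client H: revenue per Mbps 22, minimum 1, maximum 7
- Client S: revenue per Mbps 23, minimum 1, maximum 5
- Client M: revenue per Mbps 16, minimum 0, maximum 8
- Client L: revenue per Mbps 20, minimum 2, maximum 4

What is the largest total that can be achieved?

1003

Meeting every minimum uses 1+0+3+0+1+1+0+2 = 8 Mbps, leaving 63.
Order the clients by revenue per Mbps: Client S 23 > Client H 22 > Client L 20 > Client Q 17 > Client M 16 > Client J 9 > Client P 6 > Client U 3.
Client S: +4 to 5 (cap) — 59 left.
Client H takes 6 more to reach its cap of 7 — 53 left.
Client L: +2 to 4 (cap) — 51 left.
Client Q: +19 to 20 (cap) — 32 left.
Give Client M 8 more to hit its cap of 8 — 24 left.
Client J: +16 to 16 (cap) — 8 left.
Client P: +3 to 3 (cap) — 5 left.
Client U has room for 13 more but only 5 remain, so it gets 8.
Total = 17×20 + 6×3 + 3×8 + 9×16 + 22×7 + 23×5 + 16×8 + 20×4 = 1003.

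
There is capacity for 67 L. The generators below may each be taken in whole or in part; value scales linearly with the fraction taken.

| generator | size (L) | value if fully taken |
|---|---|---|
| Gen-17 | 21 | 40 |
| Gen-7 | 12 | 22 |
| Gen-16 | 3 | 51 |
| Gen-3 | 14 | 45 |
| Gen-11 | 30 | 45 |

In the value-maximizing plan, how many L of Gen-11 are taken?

Best value per unit of size first: Gen-16 51/3≈17, Gen-3 45/14≈3.21, Gen-17 40/21≈1.9, Gen-7 22/12≈1.83, Gen-11 45/30≈1.5.
Gen-16: take in full, 3 L for value 51 → 64 left.
Take all of Gen-3 (14 L, value 45) → 50 L left.
Gen-17: take in full, 21 L for value 40 → 29 left.
All 12 L of Gen-7 fit (value 22) → 17 remain.
17 L left: a 17/30 share of Gen-11 gives 45×17/30 = 25.5.

17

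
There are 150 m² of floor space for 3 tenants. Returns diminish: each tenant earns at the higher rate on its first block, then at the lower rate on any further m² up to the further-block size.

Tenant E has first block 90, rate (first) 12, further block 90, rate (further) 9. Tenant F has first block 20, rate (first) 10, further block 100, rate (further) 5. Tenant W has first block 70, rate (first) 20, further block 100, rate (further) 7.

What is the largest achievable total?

Treat each block as its own option and order by rate: Tenant W/tier1 20 > Tenant E/tier1 12 > Tenant F/tier1 10 > Tenant E/tier2 9 > Tenant W/tier2 7 > Tenant F/tier2 5.
Tenant W/tier1 (20): +70 ; 80 left.
Tenant E tier1 at 12: only 80 left, fill 80.
Total = 20×70 + 12×80 = 2360.

2360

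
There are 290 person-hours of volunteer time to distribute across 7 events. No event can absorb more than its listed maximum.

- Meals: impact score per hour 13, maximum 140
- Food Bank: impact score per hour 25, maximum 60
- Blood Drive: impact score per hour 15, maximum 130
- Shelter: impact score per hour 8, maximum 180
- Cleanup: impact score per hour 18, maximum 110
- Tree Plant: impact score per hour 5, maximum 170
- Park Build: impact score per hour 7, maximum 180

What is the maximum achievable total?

5280

Order the events by impact score per hour: Food Bank 25 > Cleanup 18 > Blood Drive 15 > Meals 13 > Shelter 8 > Park Build 7 > Tree Plant 5.
Food Bank: +60 to 60 (cap) — 230 left.
Cleanup takes 110 to reach its cap of 110 — 120 left.
Blood Drive has room for 130 but only 120 remain, so it gets 120.
Total = 25×60 + 15×120 + 18×110 = 5280.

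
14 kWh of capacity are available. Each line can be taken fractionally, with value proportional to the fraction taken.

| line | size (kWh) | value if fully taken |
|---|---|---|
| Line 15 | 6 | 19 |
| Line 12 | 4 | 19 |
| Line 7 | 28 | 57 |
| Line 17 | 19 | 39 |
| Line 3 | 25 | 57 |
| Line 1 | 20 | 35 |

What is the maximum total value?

47.12

Best value per unit of size first: Line 12 19/4≈4.75, Line 15 19/6≈3.17, Line 3 57/25≈2.28, Line 17 39/19≈2.05, Line 7 57/28≈2.04, Line 1 35/20≈1.75.
Line 12: take in full, 4 kWh for value 19 ; 10 left.
All 6 kWh of Line 15 fit (value 19) ; 4 remain.
4 kWh left: a 4/25 share of Line 3 gives 57×4/25 = 9.12.
Total value = 47.12.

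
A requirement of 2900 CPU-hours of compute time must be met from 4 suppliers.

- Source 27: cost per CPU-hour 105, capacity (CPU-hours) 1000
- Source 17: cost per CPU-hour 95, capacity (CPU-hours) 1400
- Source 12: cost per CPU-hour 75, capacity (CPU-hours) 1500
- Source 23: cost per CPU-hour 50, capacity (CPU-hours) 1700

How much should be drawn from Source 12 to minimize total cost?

1200

Cheapest first:
Source 23 (50): use full 1700 — 1200 CPU-hours to go.
Take 1200 from Source 12 at 75 to finish.
Source 17, Source 27: unused.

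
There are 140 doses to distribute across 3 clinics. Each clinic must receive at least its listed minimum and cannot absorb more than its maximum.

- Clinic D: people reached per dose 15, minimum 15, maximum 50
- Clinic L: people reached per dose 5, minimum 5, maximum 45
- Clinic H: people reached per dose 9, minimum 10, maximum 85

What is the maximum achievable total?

Meeting every minimum uses 15+5+10 = 30 doses, leaving 110.
Order the clinics by people reached per dose: Clinic D 15 > Clinic H 9 > Clinic L 5.
Clinic D takes 35 more to reach its cap of 50 — 75 left.
Give Clinic H 75 more to hit its cap of 85 — 0 left.
Total = 15×50 + 5×5 + 9×85 = 1540.

1540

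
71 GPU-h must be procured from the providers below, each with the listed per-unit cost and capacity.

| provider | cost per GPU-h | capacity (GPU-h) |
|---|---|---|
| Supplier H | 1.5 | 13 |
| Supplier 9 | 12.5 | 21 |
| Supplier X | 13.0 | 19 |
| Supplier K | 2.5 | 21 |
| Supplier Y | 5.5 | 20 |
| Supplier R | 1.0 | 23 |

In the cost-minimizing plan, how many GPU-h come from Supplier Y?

Cheapest first:
Take 23 from Supplier R at 1.0 ; need 48 more.
Take 13 from Supplier H at 1.5 ; need 35 more.
Supplier K (2.5): use full 21 ; 14 GPU-h to go.
Supplier Y at 5.5: take 14 of its 20 ; requirement met.
Supplier 9, Supplier X: unused.

14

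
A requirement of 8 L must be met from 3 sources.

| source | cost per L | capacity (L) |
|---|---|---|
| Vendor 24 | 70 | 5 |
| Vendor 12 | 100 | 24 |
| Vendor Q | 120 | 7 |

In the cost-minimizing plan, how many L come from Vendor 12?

Use sources in increasing cost order.
Vendor 24 (70): use full 5 — 3 L to go.
Take 3 from Vendor 12 at 100 to finish.
Vendor Q: unused.

3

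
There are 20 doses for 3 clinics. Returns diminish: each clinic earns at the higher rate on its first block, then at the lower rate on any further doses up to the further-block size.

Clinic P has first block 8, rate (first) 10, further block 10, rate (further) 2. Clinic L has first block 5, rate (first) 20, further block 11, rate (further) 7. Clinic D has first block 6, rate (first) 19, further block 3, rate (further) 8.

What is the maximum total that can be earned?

302

Order all 6 blocks by rate: Clinic L/first 20 > Clinic D/first 19 > Clinic P/first 10 > Clinic D/second 8 > Clinic L/second 7 > Clinic P/second 2.
Clinic L/first (20): +5 — 15 left.
Fill Clinic D first block (6 at 19) — 9 left.
Clinic P/first (10): +8 — 1 left.
Clinic D/second: +1 of 3 at 8; pool empty.
Total = 20×5 + 19×6 + 10×8 + 8×1 = 302.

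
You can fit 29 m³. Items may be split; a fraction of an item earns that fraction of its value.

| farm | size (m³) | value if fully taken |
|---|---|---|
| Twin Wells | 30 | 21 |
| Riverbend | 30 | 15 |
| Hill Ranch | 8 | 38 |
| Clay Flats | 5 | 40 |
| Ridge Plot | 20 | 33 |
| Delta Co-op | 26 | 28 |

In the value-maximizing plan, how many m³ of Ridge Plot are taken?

16

Sort by value density: Clay Flats 40/5≈8, Hill Ranch 38/8≈4.75, Ridge Plot 33/20≈1.65, Delta Co-op 28/26≈1.08, Twin Wells 21/30≈0.7, Riverbend 15/30≈0.5.
All 5 m³ of Clay Flats fit (value 40) ; 24 remain.
Hill Ranch: take in full, 8 m³ for value 38 ; 16 left.
16 m³ left: a 16/20 share of Ridge Plot gives 33×16/20 = 26.4.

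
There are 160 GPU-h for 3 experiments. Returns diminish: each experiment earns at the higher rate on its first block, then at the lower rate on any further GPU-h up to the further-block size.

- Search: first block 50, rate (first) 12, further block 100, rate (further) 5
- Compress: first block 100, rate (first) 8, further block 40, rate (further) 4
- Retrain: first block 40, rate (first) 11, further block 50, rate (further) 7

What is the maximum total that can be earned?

1600

Rank every tier by rate: Search/T1 12 > Retrain/T1 11 > Compress/T1 8 > Retrain/T2 7 > Search/T2 5 > Compress/T2 4.
Search/T1 (12): +50 ; 110 left.
Retrain/T1 (11): +40 ; 70 left.
Compress/T1: +70 of 100 at 8; pool empty.
Total = 12×50 + 11×40 + 8×70 = 1600.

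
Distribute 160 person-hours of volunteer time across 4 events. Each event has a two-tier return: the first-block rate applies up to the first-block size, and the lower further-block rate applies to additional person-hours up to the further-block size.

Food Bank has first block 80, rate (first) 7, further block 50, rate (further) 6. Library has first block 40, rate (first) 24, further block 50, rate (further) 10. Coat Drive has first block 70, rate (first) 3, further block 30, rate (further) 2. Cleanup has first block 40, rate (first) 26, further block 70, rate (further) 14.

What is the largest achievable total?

3080

Treat each block as its own option and order by rate: Cleanup/T1 26 > Library/T1 24 > Cleanup/T2 14 > Library/T2 10 > Food Bank/T1 7 > Food Bank/T2 6 > Coat Drive/T1 3 > Coat Drive/T2 2.
Cleanup/T1 (26): +40 ; 120 left.
Library/T1 (24): +40 ; 80 left.
Fill Cleanup T2 block (70 at 14) ; 10 left.
Library/T2: +10 of 50 at 10; pool empty.
Total = 26×40 + 24×40 + 14×70 + 10×10 = 3080.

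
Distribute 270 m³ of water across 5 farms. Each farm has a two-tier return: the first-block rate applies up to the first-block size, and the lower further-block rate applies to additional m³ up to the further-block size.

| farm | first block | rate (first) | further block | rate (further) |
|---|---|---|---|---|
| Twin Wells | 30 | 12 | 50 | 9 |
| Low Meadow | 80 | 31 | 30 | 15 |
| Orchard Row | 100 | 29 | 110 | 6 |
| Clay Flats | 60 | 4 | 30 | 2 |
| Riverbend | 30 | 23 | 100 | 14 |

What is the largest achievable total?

6940

Treat each block as its own option and order by rate: Low Meadow/tier1 31 > Orchard Row/tier1 29 > Riverbend/tier1 23 > Low Meadow/tier2 15 > Riverbend/tier2 14 > Twin Wells/tier1 12 > Twin Wells/tier2 9 > Orchard Row/tier2 6 > Clay Flats/tier1 4 > Clay Flats/tier2 2.
Fill Low Meadow tier1 block (80 at 31) ; 190 left.
Fill Orchard Row tier1 block (100 at 29) ; 90 left.
Riverbend/tier1 (23): +30 ; 60 left.
Low Meadow/tier2 (15): +30 ; 30 left.
Riverbend tier2 at 14: only 30 left, fill 30.
Total = 31×80 + 29×100 + 23×30 + 15×30 + 14×30 = 6940.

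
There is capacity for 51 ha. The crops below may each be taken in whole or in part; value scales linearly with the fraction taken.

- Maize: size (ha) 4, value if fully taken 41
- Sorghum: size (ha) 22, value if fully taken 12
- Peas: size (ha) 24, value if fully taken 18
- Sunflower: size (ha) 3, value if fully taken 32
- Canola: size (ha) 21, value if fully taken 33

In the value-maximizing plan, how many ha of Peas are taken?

Sort by value density: Sunflower 32/3≈10.7, Maize 41/4≈10.2, Canola 33/21≈1.57, Peas 18/24≈0.75, Sorghum 12/22≈0.545.
Take all of Sunflower (3 ha, value 32) — 48 ha left.
Maize: take in full, 4 ha for value 41 — 44 left.
Canola: take in full, 21 ha for value 33 — 23 left.
Fill the last 23 ha with part of Peas: 23/24 of it earns 17.25.

23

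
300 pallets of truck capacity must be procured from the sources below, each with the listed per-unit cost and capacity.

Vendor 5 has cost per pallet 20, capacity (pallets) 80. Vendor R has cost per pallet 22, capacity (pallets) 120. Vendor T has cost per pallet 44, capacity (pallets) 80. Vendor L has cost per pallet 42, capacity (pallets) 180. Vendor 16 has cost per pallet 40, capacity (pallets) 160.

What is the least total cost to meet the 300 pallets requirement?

8240

Cheapest first:
Vendor 5 at 20: take all 80 pallets — 220 still needed.
Take 120 from Vendor R at 22 — need 100 more.
Vendor 16 (40): take the remaining 100 — done.
Vendor L, Vendor T: unused.
Cost = 80×20 + 120×22 + 100×40 = 8240.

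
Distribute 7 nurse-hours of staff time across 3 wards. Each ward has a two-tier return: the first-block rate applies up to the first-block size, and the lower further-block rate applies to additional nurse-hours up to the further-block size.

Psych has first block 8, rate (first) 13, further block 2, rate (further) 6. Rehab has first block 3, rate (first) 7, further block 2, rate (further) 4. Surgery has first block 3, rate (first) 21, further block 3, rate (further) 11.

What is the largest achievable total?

115

Treat each block as its own option and order by rate: Surgery/first 21 > Psych/first 13 > Surgery/second 11 > Rehab/first 7 > Psych/second 6 > Rehab/second 4.
Fill Surgery first block (3 at 21) ; 4 left.
Psych first at 13: only 4 left, fill 4.
Total = 21×3 + 13×4 = 115.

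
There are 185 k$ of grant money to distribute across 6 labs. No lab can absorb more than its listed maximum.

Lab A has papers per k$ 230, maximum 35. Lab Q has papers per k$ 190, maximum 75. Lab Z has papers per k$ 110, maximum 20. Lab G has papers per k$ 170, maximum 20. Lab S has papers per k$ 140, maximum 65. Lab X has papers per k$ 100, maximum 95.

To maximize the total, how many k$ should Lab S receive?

Highest papers per k$ first: Lab A 230 > Lab Q 190 > Lab G 170 > Lab S 140 > Lab Z 110 > Lab X 100.
Lab A takes 35 to reach its cap of 35 — 150 left.
Lab Q takes 75 to reach its cap of 75 — 75 left.
Lab G: +20 to 20 (cap) — 55 left.
Lab S: +55 (room for 65) → 55. Pool exhausted.

55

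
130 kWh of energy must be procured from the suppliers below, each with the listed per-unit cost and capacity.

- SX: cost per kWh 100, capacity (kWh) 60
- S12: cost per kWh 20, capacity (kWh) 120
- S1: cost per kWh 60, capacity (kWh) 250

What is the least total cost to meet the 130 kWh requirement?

3000

Use suppliers in increasing cost order.
Take 120 from S12 at 20 ; need 10 more.
Take 10 from S1 at 60 to finish.
SX: unused.
Cost = 120×20 + 10×60 = 3000.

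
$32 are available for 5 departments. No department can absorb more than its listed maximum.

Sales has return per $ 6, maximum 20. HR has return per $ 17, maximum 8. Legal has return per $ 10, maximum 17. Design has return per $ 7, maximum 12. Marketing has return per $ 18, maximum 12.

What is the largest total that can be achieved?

472

Order the departments by return per $: Marketing 18 > HR 17 > Legal 10 > Design 7 > Sales 6.
Marketing: +12 to 12 (cap) ; 20 left.
HR: +8 to 8 (cap) ; 12 left.
Legal has room for 17 but only 12 remain, so it gets 12.
Total = 17×8 + 10×12 + 18×12 = 472.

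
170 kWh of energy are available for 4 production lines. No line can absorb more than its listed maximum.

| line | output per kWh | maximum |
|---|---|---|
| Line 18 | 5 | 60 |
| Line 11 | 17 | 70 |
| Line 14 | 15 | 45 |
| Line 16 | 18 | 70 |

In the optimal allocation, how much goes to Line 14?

30

Highest output per kWh first: Line 16 18 > Line 11 17 > Line 14 15 > Line 18 5.
Give Line 16 70 to hit its cap of 70 → 100 left.
Line 11 takes 70 to reach its cap of 70 → 30 left.
Line 14: +30 (room for 45) → 30. Pool exhausted.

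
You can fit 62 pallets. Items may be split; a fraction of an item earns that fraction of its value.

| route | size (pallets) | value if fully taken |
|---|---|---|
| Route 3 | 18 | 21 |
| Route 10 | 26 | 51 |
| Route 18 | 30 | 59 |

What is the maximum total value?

Rank by value-to-size ratio: Route 18 59/30≈1.97, Route 10 51/26≈1.96, Route 3 21/18≈1.17.
All 30 pallets of Route 18 fit (value 59) ; 32 remain.
All 26 pallets of Route 10 fit (value 51) ; 6 remain.
Fill the last 6 pallets with part of Route 3: 6/18 of it earns 7.
Total value = 117.

117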